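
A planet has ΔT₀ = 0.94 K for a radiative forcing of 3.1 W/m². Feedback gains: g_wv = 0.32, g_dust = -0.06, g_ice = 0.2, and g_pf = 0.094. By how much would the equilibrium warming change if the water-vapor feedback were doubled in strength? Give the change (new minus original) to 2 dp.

5.35 K

Original: g = 0.554, ΔT = 0.94/(1−0.554) = 2.1076 K.
With doubled water-vapor: g' = 0.874, ΔT' = 0.94/(1−0.874) = 7.4603 K.
Change = 7.4603 − 2.1076 = 5.35 K.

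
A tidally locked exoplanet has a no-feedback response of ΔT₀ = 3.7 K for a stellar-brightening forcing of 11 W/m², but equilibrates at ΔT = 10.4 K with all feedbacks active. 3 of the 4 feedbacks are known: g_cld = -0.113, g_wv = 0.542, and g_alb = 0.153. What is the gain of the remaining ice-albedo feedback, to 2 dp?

Amplification A = ΔT/ΔT₀ = 10.4/3.7 = 2.811.
Total gain g = 1 − 1/A = 1 − 1/2.811 = 0.6443.
Known gains sum to -0.113 + 0.542 + 0.153 = 0.582.
g_ice = 0.6443 − 0.582 = 0.06.

0.06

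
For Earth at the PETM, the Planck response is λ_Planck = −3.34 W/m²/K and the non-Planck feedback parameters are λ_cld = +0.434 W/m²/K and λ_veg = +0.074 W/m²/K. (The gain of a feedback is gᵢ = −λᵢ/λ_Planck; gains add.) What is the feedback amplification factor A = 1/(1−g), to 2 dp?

1.18

Convert to gains: g_cld = 0.434/3.34 = 0.1299; g_veg = 0.074/3.34 = 0.02216.
Total gain g = 0.15206.
A = 1/(1 − 0.15206) = 1.18.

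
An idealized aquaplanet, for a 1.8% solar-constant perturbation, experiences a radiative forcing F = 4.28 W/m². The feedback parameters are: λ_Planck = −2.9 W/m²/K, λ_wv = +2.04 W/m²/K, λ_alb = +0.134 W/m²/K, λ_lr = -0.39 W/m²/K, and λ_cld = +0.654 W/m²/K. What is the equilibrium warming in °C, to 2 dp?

9.26 °C

Net feedback parameter λ = (−2.9) + (+2.04) + (+0.134) + (-0.39) + (+0.654) = -0.462 W/m²/K.
ΔT = −F/λ = −4.28/(-0.462) = 9.26 °C.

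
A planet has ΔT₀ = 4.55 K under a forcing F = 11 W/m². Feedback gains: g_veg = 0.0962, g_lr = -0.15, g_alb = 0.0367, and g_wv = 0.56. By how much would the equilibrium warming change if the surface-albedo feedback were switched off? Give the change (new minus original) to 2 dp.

Original: g = 0.5429, ΔT = 4.55/(1−0.5429) = 9.9541 K.
Without surface-albedo: g' = 0.5062, ΔT' = 4.55/(1−0.5062) = 9.2143 K.
Change = 9.2143 − 9.9541 = -0.74 K.

-0.74 K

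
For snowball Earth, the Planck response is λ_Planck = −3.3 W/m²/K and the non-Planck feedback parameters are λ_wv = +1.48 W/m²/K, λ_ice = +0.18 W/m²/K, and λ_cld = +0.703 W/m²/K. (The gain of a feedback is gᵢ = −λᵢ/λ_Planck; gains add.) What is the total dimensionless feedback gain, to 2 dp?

Convert to gains: g_wv = 1.48/3.3 = 0.4485; g_ice = 0.18/3.3 = 0.05455; g_cld = 0.703/3.3 = 0.213.
Total gain g = 0.71605.

0.72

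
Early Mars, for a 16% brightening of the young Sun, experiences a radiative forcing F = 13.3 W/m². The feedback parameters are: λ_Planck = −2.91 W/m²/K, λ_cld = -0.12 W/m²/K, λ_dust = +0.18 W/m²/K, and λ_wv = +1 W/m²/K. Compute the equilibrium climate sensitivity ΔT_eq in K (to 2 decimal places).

7.19 K

Net feedback parameter λ = (−2.91) + (-0.12) + (+0.18) + (+1) = -1.85 W/m²/K.
ΔT = −F/λ = −13.3/(-1.85) = 7.19 K.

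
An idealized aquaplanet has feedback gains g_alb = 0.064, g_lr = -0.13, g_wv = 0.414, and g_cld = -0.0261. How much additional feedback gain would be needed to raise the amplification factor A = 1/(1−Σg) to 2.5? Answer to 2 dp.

0.28

Current total gain = 0.3219.
Target gain for A = 2.5: g* = 1 − 1/2.5 = 0.6.
Additional gain needed = 0.6 − 0.3219 = 0.28.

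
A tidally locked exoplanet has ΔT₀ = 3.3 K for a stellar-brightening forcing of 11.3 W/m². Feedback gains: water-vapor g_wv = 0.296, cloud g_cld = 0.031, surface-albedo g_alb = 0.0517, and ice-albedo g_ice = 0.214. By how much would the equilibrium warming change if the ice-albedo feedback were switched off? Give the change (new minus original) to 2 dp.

Original: g = 0.5927, ΔT = 3.3/(1−0.5927) = 8.1021 K.
Without ice-albedo: g' = 0.3787, ΔT' = 3.3/(1−0.3787) = 5.3114 K.
Change = 5.3114 − 8.1021 = -2.79 K.

-2.79 K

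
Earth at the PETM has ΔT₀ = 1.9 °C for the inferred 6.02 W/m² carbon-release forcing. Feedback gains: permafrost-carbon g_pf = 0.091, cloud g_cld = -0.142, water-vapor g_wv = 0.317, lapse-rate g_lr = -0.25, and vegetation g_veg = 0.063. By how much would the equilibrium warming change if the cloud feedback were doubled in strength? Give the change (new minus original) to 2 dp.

Original: g = 0.079, ΔT = 1.9/(1−0.079) = 2.0630 °C.
With doubled cloud: g' = -0.063, ΔT' = 1.9/(1+0.063) = 1.7874 °C.
Change = 1.7874 − 2.0630 = -0.28 °C.

-0.28 °C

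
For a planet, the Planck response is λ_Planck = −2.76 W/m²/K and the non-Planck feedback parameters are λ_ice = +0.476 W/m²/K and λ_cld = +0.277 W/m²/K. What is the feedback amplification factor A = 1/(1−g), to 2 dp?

1.38

Convert to gains: g_ice = 0.476/2.76 = 0.1725; g_cld = 0.277/2.76 = 0.1004.
Total gain g = 0.2729.
A = 1/(1 − 0.2729) = 1.38.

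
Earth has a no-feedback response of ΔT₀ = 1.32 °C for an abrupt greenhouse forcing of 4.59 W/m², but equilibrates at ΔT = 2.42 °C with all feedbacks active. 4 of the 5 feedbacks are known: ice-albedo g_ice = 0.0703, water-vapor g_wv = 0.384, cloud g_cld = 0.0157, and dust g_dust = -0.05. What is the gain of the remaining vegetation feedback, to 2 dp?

0.03

Amplification A = ΔT/ΔT₀ = 2.42/1.32 = 1.833.
Total gain g = 1 − 1/A = 1 − 1/1.833 = 0.4544.
Known gains sum to 0.0703 + 0.384 + 0.0157 − 0.05 = 0.42.
g_veg = 0.4544 − 0.42 = 0.03.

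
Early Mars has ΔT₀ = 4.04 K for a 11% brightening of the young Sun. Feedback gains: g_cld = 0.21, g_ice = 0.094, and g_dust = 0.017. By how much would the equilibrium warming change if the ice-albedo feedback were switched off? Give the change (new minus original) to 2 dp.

Original: g = 0.321, ΔT = 4.04/(1−0.321) = 5.9499 K.
Without ice-albedo: g' = 0.227, ΔT' = 4.04/(1−0.227) = 5.2264 K.
Change = 5.2264 − 5.9499 = -0.72 K.

-0.72 K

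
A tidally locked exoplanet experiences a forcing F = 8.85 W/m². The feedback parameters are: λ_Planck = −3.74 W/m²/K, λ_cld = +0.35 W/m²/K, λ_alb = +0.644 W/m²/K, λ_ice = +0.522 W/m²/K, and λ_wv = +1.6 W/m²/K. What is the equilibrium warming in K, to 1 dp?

14.2 K

Net feedback parameter λ = (−3.74) + (+0.35) + (+0.644) + (+0.522) + (+1.6) = -0.624 W/m²/K.
ΔT = −F/λ = −8.85/(-0.624) = 14.2 K.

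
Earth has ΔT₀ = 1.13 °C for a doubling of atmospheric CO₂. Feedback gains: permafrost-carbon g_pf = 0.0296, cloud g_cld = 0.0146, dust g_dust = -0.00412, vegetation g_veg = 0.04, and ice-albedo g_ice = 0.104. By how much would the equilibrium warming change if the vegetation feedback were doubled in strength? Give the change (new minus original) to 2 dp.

0.07 °C

Original: g = 0.18408, ΔT = 1.13/(1−0.18408) = 1.3849 °C.
With doubled vegetation: g' = 0.22408, ΔT' = 1.13/(1−0.22408) = 1.4563 °C.
Change = 1.4563 − 1.3849 = 0.07 °C.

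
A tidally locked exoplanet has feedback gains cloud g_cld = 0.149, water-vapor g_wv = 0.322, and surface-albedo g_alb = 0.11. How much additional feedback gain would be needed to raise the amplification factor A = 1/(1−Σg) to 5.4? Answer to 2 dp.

Current total gain = 0.581.
Target gain for A = 5.4: g* = 1 − 1/5.4 = 0.8148.
Additional gain needed = 0.8148 − 0.581 = 0.23.

0.23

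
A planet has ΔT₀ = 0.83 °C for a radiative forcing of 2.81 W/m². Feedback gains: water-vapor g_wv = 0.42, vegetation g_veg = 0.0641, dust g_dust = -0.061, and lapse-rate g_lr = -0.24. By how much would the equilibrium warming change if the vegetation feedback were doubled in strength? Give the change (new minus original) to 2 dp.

0.09 °C

Original: g = 0.1831, ΔT = 0.83/(1−0.1831) = 1.0160 °C.
With doubled vegetation: g' = 0.2472, ΔT' = 0.83/(1−0.2472) = 1.1026 °C.
Change = 1.1026 − 1.0160 = 0.09 °C.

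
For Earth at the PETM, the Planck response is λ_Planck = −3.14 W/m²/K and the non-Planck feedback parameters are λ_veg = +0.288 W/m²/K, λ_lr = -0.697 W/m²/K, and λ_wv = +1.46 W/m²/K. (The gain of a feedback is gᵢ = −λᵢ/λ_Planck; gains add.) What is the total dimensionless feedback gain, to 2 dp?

0.33

Convert to gains: g_veg = 0.288/3.14 = 0.09172; g_lr = -0.697/3.14 = -0.222; g_wv = 1.46/3.14 = 0.465.
Total gain g = 0.33472.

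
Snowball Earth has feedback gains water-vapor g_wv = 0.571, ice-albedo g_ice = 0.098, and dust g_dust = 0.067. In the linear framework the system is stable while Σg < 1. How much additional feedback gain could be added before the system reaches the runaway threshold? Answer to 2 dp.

0.26

Current total gain = 0.571 + 0.098 + 0.067 = 0.736.
Margin to runaway = 1 − 0.736 = 0.26.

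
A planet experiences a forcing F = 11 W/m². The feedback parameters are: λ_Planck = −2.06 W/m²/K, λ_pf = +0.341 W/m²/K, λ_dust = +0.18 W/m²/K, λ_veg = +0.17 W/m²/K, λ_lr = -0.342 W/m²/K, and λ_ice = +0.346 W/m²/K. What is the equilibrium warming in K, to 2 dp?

Net feedback parameter λ = (−2.06) + (+0.341) + (+0.18) + (+0.17) + (-0.342) + (+0.346) = -1.365 W/m²/K.
ΔT = −F/λ = −11/(-1.365) = 8.06 K.

8.06 K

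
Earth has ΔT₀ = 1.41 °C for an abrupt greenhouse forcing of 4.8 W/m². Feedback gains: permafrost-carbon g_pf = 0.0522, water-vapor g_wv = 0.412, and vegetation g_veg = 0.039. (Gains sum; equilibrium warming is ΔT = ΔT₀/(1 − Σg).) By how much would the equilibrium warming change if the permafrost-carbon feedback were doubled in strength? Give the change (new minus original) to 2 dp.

0.33 °C

Original: g = 0.5032, ΔT = 1.41/(1−0.5032) = 2.8382 °C.
With doubled permafrost-carbon: g' = 0.5554, ΔT' = 1.41/(1−0.5554) = 3.1714 °C.
Change = 3.1714 − 2.8382 = 0.33 °C.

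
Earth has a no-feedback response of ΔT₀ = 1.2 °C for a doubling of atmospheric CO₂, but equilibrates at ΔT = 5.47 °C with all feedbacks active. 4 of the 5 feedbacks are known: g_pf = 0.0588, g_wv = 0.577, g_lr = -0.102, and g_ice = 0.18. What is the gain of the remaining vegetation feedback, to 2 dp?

0.07

Amplification A = ΔT/ΔT₀ = 5.47/1.2 = 4.558.
Total gain g = 1 − 1/A = 1 − 1/4.558 = 0.7806.
Known gains sum to 0.0588 + 0.577 − 0.102 + 0.18 = 0.7138.
g_veg = 0.7806 − 0.7138 = 0.07.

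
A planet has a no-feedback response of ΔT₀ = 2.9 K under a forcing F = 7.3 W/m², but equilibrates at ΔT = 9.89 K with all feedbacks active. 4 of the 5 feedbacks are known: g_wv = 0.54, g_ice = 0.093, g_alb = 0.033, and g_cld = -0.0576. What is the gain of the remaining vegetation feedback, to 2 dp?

Amplification A = ΔT/ΔT₀ = 9.89/2.9 = 3.41.
Total gain g = 1 − 1/A = 1 − 1/3.41 = 0.7067.
Known gains sum to 0.54 + 0.093 + 0.033 − 0.0576 = 0.6084.
g_veg = 0.7067 − 0.6084 = 0.10.

0.10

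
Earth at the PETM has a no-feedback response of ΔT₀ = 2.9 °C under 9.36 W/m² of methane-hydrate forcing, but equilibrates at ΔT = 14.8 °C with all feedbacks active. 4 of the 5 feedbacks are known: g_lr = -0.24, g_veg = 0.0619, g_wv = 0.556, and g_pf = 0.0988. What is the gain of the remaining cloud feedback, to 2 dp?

Amplification A = ΔT/ΔT₀ = 14.8/2.9 = 5.103.
Total gain g = 1 − 1/A = 1 − 1/5.103 = 0.804.
Known gains sum to -0.24 + 0.0619 + 0.556 + 0.0988 = 0.4767.
g_cld = 0.804 − 0.4767 = 0.33.

0.33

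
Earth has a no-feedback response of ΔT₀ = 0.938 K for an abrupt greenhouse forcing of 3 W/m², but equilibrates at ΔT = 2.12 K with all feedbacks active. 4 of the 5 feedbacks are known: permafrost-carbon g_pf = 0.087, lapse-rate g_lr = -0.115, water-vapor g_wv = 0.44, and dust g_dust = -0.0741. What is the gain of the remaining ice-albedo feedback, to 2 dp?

Amplification A = ΔT/ΔT₀ = 2.12/0.938 = 2.26.
Total gain g = 1 − 1/A = 1 − 1/2.26 = 0.5575.
Known gains sum to 0.087 − 0.115 + 0.44 − 0.0741 = 0.3379.
g_ice = 0.5575 − 0.3379 = 0.22.

0.22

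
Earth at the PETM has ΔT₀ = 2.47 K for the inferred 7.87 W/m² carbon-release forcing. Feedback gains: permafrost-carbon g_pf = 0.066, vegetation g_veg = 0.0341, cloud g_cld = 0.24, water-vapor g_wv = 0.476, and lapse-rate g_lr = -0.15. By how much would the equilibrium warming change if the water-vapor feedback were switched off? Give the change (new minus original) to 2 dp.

Original: g = 0.6661, ΔT = 2.47/(1−0.6661) = 7.3974 K.
Without water-vapor: g' = 0.1901, ΔT' = 2.47/(1−0.1901) = 3.0498 K.
Change = 3.0498 − 7.3974 = -4.35 K.

-4.35 K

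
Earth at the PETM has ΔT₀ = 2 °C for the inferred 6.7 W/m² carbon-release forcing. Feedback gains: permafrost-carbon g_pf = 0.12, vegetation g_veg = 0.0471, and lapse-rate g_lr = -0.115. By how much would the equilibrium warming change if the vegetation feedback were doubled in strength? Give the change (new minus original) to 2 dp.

0.11 °C

Original: g = 0.0521, ΔT = 2/(1−0.0521) = 2.1099 °C.
With doubled vegetation: g' = 0.0992, ΔT' = 2/(1−0.0992) = 2.2202 °C.
Change = 2.2202 − 2.1099 = 0.11 °C.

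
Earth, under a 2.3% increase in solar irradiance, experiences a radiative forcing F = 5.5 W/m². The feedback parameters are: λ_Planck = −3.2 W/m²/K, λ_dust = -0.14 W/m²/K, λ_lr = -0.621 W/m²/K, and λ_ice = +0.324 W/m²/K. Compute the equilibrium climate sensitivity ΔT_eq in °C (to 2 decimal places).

1.51 °C

Net feedback parameter λ = (−3.2) + (-0.14) + (-0.621) + (+0.324) = -3.637 W/m²/K.
ΔT = −F/λ = −5.5/(-3.637) = 1.51 °C.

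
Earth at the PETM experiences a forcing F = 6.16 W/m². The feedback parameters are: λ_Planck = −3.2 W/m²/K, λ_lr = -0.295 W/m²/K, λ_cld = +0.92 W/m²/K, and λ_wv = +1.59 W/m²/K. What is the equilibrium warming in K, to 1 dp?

6.3 K

Net feedback parameter λ = (−3.2) + (-0.295) + (+0.92) + (+1.59) = -0.985 W/m²/K.
ΔT = −F/λ = −6.16/(-0.985) = 6.3 K.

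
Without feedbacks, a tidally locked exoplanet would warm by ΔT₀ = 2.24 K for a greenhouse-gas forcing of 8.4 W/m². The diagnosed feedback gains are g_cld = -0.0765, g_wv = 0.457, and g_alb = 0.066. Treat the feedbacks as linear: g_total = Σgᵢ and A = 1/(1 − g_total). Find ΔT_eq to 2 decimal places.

4.05 K

Total gain g = -0.0765 + 0.457 + 0.066 = 0.4465.
Amplification A = 1/(1 − 0.4465) = 1.807.
ΔT = 2.24 × 1.807 = 4.05 K.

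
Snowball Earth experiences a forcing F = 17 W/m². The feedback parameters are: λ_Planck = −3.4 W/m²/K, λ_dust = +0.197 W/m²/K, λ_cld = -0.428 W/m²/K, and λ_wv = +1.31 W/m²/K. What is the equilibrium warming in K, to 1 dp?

Net feedback parameter λ = (−3.4) + (+0.197) + (-0.428) + (+1.31) = -2.321 W/m²/K.
ΔT = −F/λ = −17/(-2.321) = 7.3 K.

7.3 K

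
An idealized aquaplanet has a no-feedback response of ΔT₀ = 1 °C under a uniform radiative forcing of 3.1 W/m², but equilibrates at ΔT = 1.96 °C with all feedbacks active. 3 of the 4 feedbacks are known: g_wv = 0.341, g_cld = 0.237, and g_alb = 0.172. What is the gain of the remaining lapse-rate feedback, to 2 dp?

Amplification A = ΔT/ΔT₀ = 1.96/1 = 1.96.
Total gain g = 1 − 1/A = 1 − 1/1.96 = 0.4898.
Known gains sum to 0.341 + 0.237 + 0.172 = 0.75.
g_lr = 0.4898 − 0.75 = -0.26.

-0.26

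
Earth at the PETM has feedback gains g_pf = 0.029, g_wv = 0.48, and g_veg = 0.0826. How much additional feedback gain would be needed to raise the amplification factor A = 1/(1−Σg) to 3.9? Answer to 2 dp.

0.15

Current total gain = 0.5916.
Target gain for A = 3.9: g* = 1 − 1/3.9 = 0.7436.
Additional gain needed = 0.7436 − 0.5916 = 0.15.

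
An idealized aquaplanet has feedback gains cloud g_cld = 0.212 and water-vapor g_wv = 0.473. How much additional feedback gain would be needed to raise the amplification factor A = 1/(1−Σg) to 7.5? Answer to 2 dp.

Current total gain = 0.685.
Target gain for A = 7.5: g* = 1 − 1/7.5 = 0.8667.
Additional gain needed = 0.8667 − 0.685 = 0.18.

0.18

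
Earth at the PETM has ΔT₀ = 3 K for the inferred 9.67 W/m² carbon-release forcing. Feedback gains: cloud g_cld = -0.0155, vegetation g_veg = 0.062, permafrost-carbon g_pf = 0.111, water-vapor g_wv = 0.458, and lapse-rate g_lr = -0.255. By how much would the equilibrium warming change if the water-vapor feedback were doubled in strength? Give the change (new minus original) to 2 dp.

11.84 K

Original: g = 0.3605, ΔT = 3/(1−0.3605) = 4.6912 K.
With doubled water-vapor: g' = 0.8185, ΔT' = 3/(1−0.8185) = 16.5289 K.
Change = 16.5289 − 4.6912 = 11.84 K.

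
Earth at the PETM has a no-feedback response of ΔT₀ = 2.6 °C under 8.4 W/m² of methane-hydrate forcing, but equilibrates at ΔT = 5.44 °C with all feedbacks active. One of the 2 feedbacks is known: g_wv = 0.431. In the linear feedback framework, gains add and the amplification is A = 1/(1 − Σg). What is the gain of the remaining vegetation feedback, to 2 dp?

0.09

Amplification A = ΔT/ΔT₀ = 5.44/2.6 = 2.092.
Total gain g = 1 − 1/A = 1 − 1/2.092 = 0.522.
The known gain is 0.431.
g_veg = 0.522 − 0.431 = 0.09.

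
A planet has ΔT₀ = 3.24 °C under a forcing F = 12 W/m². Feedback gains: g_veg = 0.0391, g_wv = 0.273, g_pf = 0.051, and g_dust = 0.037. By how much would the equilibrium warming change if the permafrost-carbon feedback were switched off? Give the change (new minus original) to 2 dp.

Original: g = 0.4001, ΔT = 3.24/(1−0.4001) = 5.4009 °C.
Without permafrost-carbon: g' = 0.3491, ΔT' = 3.24/(1−0.3491) = 4.9777 °C.
Change = 4.9777 − 5.4009 = -0.42 °C.

-0.42 °C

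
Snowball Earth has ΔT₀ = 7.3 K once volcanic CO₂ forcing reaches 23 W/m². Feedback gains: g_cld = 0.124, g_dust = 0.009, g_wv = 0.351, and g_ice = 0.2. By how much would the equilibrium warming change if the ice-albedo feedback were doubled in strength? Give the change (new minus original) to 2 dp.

39.83 K

Original: g = 0.684, ΔT = 7.3/(1−0.684) = 23.1013 K.
With doubled ice-albedo: g' = 0.884, ΔT' = 7.3/(1−0.884) = 62.9310 K.
Change = 62.9310 − 23.1013 = 39.83 K.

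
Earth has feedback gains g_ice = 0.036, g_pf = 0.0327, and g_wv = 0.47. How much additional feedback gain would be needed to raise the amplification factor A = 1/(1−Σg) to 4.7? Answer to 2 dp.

0.25

Current total gain = 0.5387.
Target gain for A = 4.7: g* = 1 − 1/4.7 = 0.7872.
Additional gain needed = 0.7872 − 0.5387 = 0.25.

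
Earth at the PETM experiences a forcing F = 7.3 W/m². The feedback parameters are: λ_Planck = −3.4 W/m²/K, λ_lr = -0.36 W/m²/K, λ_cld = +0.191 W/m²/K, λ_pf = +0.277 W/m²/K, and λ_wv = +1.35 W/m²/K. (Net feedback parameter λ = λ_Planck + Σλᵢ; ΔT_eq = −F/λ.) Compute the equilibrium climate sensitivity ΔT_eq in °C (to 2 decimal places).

Net feedback parameter λ = (−3.4) + (-0.36) + (+0.191) + (+0.277) + (+1.35) = -1.942 W/m²/K.
ΔT = −F/λ = −7.3/(-1.942) = 3.76 °C.

3.76 °C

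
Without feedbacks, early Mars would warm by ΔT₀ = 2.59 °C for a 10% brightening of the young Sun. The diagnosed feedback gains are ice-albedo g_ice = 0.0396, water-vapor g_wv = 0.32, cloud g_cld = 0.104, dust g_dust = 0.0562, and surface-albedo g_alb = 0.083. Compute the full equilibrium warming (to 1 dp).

Total gain g = 0.0396 + 0.32 + 0.104 + 0.0562 + 0.083 = 0.6028.
Amplification A = 1/(1 − 0.6028) = 2.518.
ΔT = 2.59 × 2.518 = 6.5 °C.

6.5 °C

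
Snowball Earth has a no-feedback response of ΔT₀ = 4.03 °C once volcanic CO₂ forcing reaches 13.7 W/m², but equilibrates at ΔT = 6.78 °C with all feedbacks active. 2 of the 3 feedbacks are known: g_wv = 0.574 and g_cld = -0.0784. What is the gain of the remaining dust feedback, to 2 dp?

-0.09

Amplification A = ΔT/ΔT₀ = 6.78/4.03 = 1.682.
Total gain g = 1 − 1/A = 1 − 1/1.682 = 0.4055.
Known gains sum to 0.574 − 0.0784 = 0.4956.
g_dust = 0.4055 − 0.4956 = -0.09.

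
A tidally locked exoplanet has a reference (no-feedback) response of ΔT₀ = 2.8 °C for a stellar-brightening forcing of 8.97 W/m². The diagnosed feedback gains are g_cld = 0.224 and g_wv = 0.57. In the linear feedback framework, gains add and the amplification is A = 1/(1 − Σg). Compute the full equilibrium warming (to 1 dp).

13.6 °C

Total gain g = 0.224 + 0.57 = 0.794.
Amplification A = 1/(1 − 0.794) = 4.854.
ΔT = 2.8 × 4.854 = 13.6 °C.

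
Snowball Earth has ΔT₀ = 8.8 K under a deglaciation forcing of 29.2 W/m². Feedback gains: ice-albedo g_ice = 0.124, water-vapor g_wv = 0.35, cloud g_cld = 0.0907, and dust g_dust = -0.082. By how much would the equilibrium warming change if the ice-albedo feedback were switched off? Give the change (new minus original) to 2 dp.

Original: g = 0.4827, ΔT = 8.8/(1−0.4827) = 17.0114 K.
Without ice-albedo: g' = 0.3587, ΔT' = 8.8/(1−0.3587) = 13.7221 K.
Change = 13.7221 − 17.0114 = -3.29 K.

-3.29 K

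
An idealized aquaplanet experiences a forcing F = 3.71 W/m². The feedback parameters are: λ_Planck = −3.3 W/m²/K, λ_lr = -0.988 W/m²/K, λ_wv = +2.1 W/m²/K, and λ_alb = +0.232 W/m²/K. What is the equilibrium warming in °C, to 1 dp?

Net feedback parameter λ = (−3.3) + (-0.988) + (+2.1) + (+0.232) = -1.956 W/m²/K.
ΔT = −F/λ = −3.71/(-1.956) = 1.9 °C.

1.9 °C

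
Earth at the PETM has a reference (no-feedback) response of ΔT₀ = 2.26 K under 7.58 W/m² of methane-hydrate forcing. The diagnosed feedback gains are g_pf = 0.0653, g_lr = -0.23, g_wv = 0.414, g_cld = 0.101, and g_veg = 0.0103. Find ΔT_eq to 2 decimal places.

3.53 K

Total gain g = 0.0653 − 0.23 + 0.414 + 0.101 + 0.0103 = 0.3606.
Amplification A = 1/(1 − 0.3606) = 1.564.
ΔT = 2.26 × 1.564 = 3.53 K.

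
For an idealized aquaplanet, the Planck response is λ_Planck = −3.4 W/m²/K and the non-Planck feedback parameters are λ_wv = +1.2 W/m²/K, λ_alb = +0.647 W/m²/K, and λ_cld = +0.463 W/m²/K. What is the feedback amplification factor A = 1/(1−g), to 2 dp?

Convert to gains: g_wv = 1.2/3.4 = 0.3529; g_alb = 0.647/3.4 = 0.1903; g_cld = 0.463/3.4 = 0.1362.
Total gain g = 0.6794.
A = 1/(1 − 0.6794) = 3.12.

3.12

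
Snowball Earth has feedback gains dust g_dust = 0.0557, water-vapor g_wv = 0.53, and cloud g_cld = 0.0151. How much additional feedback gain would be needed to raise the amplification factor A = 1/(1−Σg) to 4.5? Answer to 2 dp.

0.18

Current total gain = 0.6008.
Target gain for A = 4.5: g* = 1 − 1/4.5 = 0.7778.
Additional gain needed = 0.7778 − 0.6008 = 0.18.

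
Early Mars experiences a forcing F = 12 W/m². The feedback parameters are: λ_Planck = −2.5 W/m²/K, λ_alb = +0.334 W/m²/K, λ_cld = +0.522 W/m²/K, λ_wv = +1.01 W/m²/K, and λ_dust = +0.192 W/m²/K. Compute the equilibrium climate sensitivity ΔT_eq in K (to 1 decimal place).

Net feedback parameter λ = (−2.5) + (+0.334) + (+0.522) + (+1.01) + (+0.192) = -0.442 W/m²/K.
ΔT = −F/λ = −12/(-0.442) = 27.1 K.

27.1 K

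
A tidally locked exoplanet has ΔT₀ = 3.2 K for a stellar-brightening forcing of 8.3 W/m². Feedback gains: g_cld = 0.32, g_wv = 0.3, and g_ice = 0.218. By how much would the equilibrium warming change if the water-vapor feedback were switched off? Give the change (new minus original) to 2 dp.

-12.83 K

Original: g = 0.838, ΔT = 3.2/(1−0.838) = 19.7531 K.
Without water-vapor: g' = 0.538, ΔT' = 3.2/(1−0.538) = 6.9264 K.
Change = 6.9264 − 19.7531 = -12.83 K.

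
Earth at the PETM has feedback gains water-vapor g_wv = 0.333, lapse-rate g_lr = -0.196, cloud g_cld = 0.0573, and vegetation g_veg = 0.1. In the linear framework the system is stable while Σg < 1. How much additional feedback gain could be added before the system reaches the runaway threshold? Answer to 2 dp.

0.71

Current total gain = 0.333 − 0.196 + 0.0573 + 0.1 = 0.2943.
Margin to runaway = 1 − 0.2943 = 0.71.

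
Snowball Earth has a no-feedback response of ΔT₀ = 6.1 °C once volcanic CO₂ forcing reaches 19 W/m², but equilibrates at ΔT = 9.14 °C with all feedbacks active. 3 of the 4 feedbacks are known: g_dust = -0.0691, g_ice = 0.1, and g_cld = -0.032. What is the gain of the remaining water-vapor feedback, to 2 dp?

Amplification A = ΔT/ΔT₀ = 9.14/6.1 = 1.498.
Total gain g = 1 − 1/A = 1 − 1/1.498 = 0.3324.
Known gains sum to -0.0691 + 0.1 − 0.032 = -0.0011.
g_wv = 0.3324 + 0.0011 = 0.33.

0.33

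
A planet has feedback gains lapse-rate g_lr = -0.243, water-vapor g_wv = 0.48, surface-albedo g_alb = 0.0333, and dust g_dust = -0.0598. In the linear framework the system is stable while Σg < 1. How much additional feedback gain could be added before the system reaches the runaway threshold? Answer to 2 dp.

Current total gain = -0.243 + 0.48 + 0.0333 − 0.0598 = 0.2105.
Margin to runaway = 1 − 0.2105 = 0.79.

0.79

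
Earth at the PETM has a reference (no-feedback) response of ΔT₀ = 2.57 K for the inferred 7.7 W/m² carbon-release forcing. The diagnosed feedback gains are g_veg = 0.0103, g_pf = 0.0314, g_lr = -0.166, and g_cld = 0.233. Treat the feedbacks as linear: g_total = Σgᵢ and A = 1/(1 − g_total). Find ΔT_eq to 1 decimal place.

Total gain g = 0.0103 + 0.0314 − 0.166 + 0.233 = 0.1087.
Amplification A = 1/(1 − 0.1087) = 1.122.
ΔT = 2.57 × 1.122 = 2.9 K.

2.9 K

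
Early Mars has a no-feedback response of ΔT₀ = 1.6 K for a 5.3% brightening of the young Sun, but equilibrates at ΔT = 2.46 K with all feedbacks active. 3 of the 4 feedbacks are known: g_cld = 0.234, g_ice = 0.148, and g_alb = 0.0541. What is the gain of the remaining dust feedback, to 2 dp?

Amplification A = ΔT/ΔT₀ = 2.46/1.6 = 1.537.
Total gain g = 1 − 1/A = 1 − 1/1.537 = 0.3494.
Known gains sum to 0.234 + 0.148 + 0.0541 = 0.4361.
g_dust = 0.3494 − 0.4361 = -0.09.

-0.09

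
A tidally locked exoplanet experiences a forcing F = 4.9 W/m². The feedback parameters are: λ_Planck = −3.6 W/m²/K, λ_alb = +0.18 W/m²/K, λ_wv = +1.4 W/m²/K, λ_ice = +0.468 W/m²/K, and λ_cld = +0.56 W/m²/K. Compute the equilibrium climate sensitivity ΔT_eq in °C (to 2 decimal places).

Net feedback parameter λ = (−3.6) + (+0.18) + (+1.4) + (+0.468) + (+0.56) = -0.992 W/m²/K.
ΔT = −F/λ = −4.9/(-0.992) = 4.94 °C.

4.94 °C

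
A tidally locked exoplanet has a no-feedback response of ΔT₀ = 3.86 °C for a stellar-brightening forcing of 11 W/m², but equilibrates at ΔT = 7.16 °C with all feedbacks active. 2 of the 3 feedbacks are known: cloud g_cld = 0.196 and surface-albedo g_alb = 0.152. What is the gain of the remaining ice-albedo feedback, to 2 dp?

Amplification A = ΔT/ΔT₀ = 7.16/3.86 = 1.855.
Total gain g = 1 − 1/A = 1 − 1/1.855 = 0.4609.
Known gains sum to 0.196 + 0.152 = 0.348.
g_ice = 0.4609 − 0.348 = 0.11.

0.11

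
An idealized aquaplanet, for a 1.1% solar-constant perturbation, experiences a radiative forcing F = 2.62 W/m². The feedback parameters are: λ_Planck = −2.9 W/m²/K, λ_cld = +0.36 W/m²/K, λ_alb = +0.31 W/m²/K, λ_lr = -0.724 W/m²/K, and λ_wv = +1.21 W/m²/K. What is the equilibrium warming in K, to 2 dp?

Net feedback parameter λ = (−2.9) + (+0.36) + (+0.31) + (-0.724) + (+1.21) = -1.744 W/m²/K.
ΔT = −F/λ = −2.62/(-1.744) = 1.50 K.

1.50 K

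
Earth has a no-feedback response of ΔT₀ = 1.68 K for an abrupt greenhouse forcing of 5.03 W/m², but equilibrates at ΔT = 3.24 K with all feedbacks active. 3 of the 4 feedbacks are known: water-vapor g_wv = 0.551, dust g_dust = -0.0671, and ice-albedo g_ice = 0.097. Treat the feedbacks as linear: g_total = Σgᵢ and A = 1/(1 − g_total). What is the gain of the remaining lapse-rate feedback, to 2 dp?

Amplification A = ΔT/ΔT₀ = 3.24/1.68 = 1.929.
Total gain g = 1 − 1/A = 1 − 1/1.929 = 0.4816.
Known gains sum to 0.551 − 0.0671 + 0.097 = 0.5809.
g_lr = 0.4816 − 0.5809 = -0.10.

-0.10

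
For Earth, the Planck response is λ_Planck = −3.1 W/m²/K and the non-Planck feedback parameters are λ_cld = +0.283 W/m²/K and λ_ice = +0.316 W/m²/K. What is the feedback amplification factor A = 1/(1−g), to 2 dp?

Convert to gains: g_cld = 0.283/3.1 = 0.09129; g_ice = 0.316/3.1 = 0.1019.
Total gain g = 0.19319.
A = 1/(1 − 0.19319) = 1.24.

1.24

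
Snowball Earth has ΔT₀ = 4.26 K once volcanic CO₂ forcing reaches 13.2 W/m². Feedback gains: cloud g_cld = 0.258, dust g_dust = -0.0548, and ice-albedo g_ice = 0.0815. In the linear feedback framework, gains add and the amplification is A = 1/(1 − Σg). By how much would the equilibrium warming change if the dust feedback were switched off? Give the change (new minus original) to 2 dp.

0.49 K

Original: g = 0.2847, ΔT = 4.26/(1−0.2847) = 5.9555 K.
Without dust: g' = 0.3395, ΔT' = 4.26/(1−0.3395) = 6.4497 K.
Change = 6.4497 − 5.9555 = 0.49 K.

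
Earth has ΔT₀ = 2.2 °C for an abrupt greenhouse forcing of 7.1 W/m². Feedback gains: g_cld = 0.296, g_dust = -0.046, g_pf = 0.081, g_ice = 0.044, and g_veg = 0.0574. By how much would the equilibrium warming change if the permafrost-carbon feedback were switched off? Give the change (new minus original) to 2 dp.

Original: g = 0.4324, ΔT = 2.2/(1−0.4324) = 3.8760 °C.
Without permafrost-carbon: g' = 0.3514, ΔT' = 2.2/(1−0.3514) = 3.3919 °C.
Change = 3.3919 − 3.8760 = -0.48 °C.

-0.48 °C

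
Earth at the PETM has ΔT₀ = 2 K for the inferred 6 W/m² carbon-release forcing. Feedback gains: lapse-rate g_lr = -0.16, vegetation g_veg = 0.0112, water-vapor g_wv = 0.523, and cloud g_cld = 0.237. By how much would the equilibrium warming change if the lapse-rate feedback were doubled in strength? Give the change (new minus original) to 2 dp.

Original: g = 0.6112, ΔT = 2/(1−0.6112) = 5.1440 K.
With doubled lapse-rate: g' = 0.4512, ΔT' = 2/(1−0.4512) = 3.6443 K.
Change = 3.6443 − 5.1440 = -1.50 K.

-1.50 K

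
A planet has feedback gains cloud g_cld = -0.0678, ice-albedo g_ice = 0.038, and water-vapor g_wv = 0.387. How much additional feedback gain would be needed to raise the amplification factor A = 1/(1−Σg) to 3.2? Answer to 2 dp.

0.33

Current total gain = 0.3572.
Target gain for A = 3.2: g* = 1 − 1/3.2 = 0.6875.
Additional gain needed = 0.6875 − 0.3572 = 0.33.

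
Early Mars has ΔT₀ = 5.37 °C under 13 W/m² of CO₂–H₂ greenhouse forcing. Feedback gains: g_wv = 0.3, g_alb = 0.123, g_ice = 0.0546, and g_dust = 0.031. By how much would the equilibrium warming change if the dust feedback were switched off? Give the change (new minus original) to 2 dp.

-0.65 °C

Original: g = 0.5086, ΔT = 5.37/(1−0.5086) = 10.9280 °C.
Without dust: g' = 0.4776, ΔT' = 5.37/(1−0.4776) = 10.2795 °C.
Change = 10.2795 − 10.9280 = -0.65 °C.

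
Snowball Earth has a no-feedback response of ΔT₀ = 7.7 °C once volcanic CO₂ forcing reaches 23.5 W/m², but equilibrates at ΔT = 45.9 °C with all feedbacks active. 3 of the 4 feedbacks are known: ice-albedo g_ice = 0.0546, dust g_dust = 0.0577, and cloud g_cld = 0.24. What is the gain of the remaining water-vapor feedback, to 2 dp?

Amplification A = ΔT/ΔT₀ = 45.9/7.7 = 5.961.
Total gain g = 1 − 1/A = 1 − 1/5.961 = 0.8322.
Known gains sum to 0.0546 + 0.0577 + 0.24 = 0.3523.
g_wv = 0.8322 − 0.3523 = 0.48.

0.48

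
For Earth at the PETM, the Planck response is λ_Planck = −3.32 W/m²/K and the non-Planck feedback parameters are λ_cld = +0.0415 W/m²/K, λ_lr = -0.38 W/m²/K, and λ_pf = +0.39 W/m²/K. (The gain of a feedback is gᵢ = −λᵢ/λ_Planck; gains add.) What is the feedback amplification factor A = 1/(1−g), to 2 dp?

Convert to gains: g_cld = 0.0415/3.32 = 0.0125; g_lr = -0.38/3.32 = -0.1145; g_pf = 0.39/3.32 = 0.1175.
Total gain g = 0.0155.
A = 1/(1 − 0.0155) = 1.02.

1.02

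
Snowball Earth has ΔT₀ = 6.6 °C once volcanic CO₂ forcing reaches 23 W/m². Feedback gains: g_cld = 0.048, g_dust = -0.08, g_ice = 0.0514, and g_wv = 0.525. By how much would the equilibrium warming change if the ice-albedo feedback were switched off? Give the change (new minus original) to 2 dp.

Original: g = 0.5444, ΔT = 6.6/(1−0.5444) = 14.4864 °C.
Without ice-albedo: g' = 0.493, ΔT' = 6.6/(1−0.493) = 13.0178 °C.
Change = 13.0178 − 14.4864 = -1.47 °C.

-1.47 °C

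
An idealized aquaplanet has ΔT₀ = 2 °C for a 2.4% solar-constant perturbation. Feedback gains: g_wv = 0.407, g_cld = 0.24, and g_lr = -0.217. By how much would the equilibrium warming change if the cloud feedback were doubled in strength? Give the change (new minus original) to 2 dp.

2.55 °C

Original: g = 0.43, ΔT = 2/(1−0.43) = 3.5088 °C.
With doubled cloud: g' = 0.67, ΔT' = 2/(1−0.67) = 6.0606 °C.
Change = 6.0606 − 3.5088 = 2.55 °C.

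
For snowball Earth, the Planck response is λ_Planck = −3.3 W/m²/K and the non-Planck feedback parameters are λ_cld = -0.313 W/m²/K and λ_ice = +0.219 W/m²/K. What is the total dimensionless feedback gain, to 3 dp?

-0.028

Convert to gains: g_cld = -0.313/3.3 = -0.09485; g_ice = 0.219/3.3 = 0.06636.
Total gain g = -0.02849.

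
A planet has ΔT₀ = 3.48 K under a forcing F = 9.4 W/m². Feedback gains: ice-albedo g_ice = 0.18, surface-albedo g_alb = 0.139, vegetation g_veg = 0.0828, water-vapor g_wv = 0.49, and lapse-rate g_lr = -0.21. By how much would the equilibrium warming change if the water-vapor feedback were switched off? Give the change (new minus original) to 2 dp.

Original: g = 0.6818, ΔT = 3.48/(1−0.6818) = 10.9365 K.
Without water-vapor: g' = 0.1918, ΔT' = 3.48/(1−0.1918) = 4.3059 K.
Change = 4.3059 − 10.9365 = -6.63 K.

-6.63 K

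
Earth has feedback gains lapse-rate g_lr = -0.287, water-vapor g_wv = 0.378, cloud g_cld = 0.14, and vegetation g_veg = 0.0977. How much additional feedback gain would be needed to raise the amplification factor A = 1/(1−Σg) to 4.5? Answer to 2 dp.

0.45

Current total gain = 0.3287.
Target gain for A = 4.5: g* = 1 − 1/4.5 = 0.7778.
Additional gain needed = 0.7778 − 0.3287 = 0.45.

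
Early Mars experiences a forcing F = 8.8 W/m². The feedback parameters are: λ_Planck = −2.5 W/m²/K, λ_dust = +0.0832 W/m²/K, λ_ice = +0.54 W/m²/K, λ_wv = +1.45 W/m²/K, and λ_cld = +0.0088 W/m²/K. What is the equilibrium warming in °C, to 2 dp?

21.05 °C

Net feedback parameter λ = (−2.5) + (+0.0832) + (+0.54) + (+1.45) + (+0.0088) = -0.418 W/m²/K.
ΔT = −F/λ = −8.8/(-0.418) = 21.05 °C.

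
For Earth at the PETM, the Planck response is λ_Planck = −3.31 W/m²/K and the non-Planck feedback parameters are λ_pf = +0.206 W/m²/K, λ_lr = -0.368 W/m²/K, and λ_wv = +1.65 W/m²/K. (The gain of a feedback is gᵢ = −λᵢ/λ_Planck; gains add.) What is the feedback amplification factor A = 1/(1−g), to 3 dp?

Convert to gains: g_pf = 0.206/3.31 = 0.06224; g_lr = -0.368/3.31 = -0.1112; g_wv = 1.65/3.31 = 0.4985.
Total gain g = 0.44954.
A = 1/(1 − 0.44954) = 1.817.

1.817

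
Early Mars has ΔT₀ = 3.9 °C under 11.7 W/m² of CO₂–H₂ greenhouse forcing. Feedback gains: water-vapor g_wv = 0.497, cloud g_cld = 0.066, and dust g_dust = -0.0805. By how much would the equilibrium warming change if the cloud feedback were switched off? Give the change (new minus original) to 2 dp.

Original: g = 0.4825, ΔT = 3.9/(1−0.4825) = 7.5362 °C.
Without cloud: g' = 0.4165, ΔT' = 3.9/(1−0.4165) = 6.6838 °C.
Change = 6.6838 − 7.5362 = -0.85 °C.

-0.85 °C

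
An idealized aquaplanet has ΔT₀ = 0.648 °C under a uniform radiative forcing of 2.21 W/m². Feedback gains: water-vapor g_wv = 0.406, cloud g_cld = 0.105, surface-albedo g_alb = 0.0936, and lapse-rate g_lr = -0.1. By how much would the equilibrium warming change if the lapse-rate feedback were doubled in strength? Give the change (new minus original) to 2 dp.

-0.22 °C

Original: g = 0.5046, ΔT = 0.648/(1−0.5046) = 1.3080 °C.
With doubled lapse-rate: g' = 0.4046, ΔT' = 0.648/(1−0.4046) = 1.0883 °C.
Change = 1.0883 − 1.3080 = -0.22 °C.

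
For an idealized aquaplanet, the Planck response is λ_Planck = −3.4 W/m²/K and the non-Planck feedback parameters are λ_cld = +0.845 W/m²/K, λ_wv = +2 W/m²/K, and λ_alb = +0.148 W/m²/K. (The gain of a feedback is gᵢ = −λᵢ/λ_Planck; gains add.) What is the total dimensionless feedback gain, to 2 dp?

Convert to gains: g_cld = 0.845/3.4 = 0.2485; g_wv = 2/3.4 = 0.5882; g_alb = 0.148/3.4 = 0.04353.
Total gain g = 0.88023.

0.88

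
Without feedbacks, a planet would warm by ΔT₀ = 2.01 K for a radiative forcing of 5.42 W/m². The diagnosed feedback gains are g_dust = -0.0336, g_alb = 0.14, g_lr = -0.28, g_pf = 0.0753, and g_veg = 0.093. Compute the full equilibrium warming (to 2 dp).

2.00 K

Total gain g = -0.0336 + 0.14 − 0.28 + 0.0753 + 0.093 = -0.0053.
Amplification A = 1/(1 + 0.0053) = 0.9947.
ΔT = 2.01 × 0.9947 = 2.00 K.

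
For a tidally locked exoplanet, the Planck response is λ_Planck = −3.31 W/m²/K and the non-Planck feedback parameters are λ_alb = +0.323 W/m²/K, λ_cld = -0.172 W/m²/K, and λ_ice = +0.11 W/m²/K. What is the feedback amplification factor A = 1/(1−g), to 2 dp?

1.09

Convert to gains: g_alb = 0.323/3.31 = 0.09758; g_cld = -0.172/3.31 = -0.05196; g_ice = 0.11/3.31 = 0.03323.
Total gain g = 0.07885.
A = 1/(1 − 0.07885) = 1.09.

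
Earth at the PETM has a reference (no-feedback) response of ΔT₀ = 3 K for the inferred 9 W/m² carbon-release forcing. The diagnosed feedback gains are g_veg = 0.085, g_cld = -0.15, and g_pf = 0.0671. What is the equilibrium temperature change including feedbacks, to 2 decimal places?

3.01 K

Total gain g = 0.085 − 0.15 + 0.0671 = 0.0021.
Amplification A = 1/(1 − 0.0021) = 1.002.
ΔT = 3 × 1.002 = 3.01 K.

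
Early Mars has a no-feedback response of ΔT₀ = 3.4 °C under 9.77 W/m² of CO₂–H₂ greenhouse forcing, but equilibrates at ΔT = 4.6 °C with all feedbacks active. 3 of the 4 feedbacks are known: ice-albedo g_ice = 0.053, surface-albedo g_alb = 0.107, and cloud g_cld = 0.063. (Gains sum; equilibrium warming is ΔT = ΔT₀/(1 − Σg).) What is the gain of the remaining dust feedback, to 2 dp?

Amplification A = ΔT/ΔT₀ = 4.6/3.4 = 1.353.
Total gain g = 1 − 1/A = 1 − 1/1.353 = 0.2609.
Known gains sum to 0.053 + 0.107 + 0.063 = 0.223.
g_dust = 0.2609 − 0.223 = 0.04.

0.04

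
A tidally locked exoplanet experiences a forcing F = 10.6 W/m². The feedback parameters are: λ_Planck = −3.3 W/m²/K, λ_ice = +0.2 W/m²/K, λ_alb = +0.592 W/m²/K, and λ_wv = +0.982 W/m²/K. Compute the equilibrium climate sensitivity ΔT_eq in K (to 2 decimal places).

6.95 K

Net feedback parameter λ = (−3.3) + (+0.2) + (+0.592) + (+0.982) = -1.526 W/m²/K.
ΔT = −F/λ = −10.6/(-1.526) = 6.95 K.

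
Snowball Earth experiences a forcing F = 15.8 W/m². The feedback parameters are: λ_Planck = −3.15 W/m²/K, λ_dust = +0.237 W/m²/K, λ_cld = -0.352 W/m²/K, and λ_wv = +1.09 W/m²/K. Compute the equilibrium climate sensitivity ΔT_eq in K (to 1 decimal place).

Net feedback parameter λ = (−3.15) + (+0.237) + (-0.352) + (+1.09) = -2.175 W/m²/K.
ΔT = −F/λ = −15.8/(-2.175) = 7.3 K.

7.3 K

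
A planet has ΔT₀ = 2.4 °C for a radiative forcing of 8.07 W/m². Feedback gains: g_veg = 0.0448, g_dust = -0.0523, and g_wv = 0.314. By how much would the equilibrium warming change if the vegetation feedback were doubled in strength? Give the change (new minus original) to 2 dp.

0.24 °C

Original: g = 0.3065, ΔT = 2.4/(1−0.3065) = 3.4607 °C.
With doubled vegetation: g' = 0.3513, ΔT' = 2.4/(1−0.3513) = 3.6997 °C.
Change = 3.6997 − 3.4607 = 0.24 °C.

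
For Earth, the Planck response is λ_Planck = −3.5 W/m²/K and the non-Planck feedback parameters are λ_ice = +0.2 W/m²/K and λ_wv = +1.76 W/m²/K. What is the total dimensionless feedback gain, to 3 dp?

0.560

Convert to gains: g_ice = 0.2/3.5 = 0.05714; g_wv = 1.76/3.5 = 0.5029.
Total gain g = 0.56004.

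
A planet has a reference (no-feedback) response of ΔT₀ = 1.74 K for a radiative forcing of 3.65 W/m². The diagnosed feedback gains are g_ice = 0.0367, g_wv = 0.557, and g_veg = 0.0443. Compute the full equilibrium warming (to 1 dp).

4.8 K

Total gain g = 0.0367 + 0.557 + 0.0443 = 0.638.
Amplification A = 1/(1 − 0.638) = 2.762.
ΔT = 1.74 × 2.762 = 4.8 K.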